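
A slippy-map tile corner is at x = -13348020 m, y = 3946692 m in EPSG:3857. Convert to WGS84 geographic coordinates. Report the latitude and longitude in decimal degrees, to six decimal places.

lat 33.386302°, lon -119.907304°

R = 6378137 m. λ = x/R = -119.90730379°.
φ = 2·arctan(exp(y/R)) − 90° = 2·arctan(1.85667) − 90° = 33.38630151°.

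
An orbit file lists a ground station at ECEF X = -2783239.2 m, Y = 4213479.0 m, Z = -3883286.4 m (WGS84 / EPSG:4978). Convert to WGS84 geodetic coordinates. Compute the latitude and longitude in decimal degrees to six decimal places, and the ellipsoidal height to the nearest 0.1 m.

lat -37.746700°, lon 123.446999°, h 57.8 m

λ = atan2(Y, X) = 123.44699931°; p = √(X²+Y²) = 5049735.2 m.
Bowring's method on WGS84 (a = 6378137 m, b = 6356752.314 m) gives φ = -37.74669993°, h = 57.815 m.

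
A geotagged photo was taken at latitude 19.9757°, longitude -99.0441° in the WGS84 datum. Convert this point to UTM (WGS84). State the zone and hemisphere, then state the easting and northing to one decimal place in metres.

Zone 14N: E 495386.2 m, N 2208792.9 m

Longitude -99.0441° lies in the 6° band [-102°, -96°), giving zone 14; latitude is north of the equator, so 14N.
Zone 14 central meridian λ₀ = 6×14 − 183 = -99°; Δλ = -0.0441°.
Transverse Mercator on WGS84 with k₀ = 0.9996 gives E = 495386.202 m, N = 2208792.880 m.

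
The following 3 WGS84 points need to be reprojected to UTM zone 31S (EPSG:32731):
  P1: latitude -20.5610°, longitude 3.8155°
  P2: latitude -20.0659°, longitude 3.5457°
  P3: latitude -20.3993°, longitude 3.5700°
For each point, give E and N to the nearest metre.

P1: E 585001 m, N 7726224 m; P2: E 557060 m, N 7781133 m; P3: E 559474 m, N 7744228 m

UTM zone 31S: λ₀ = 3°, k₀ = 0.9996.
P1 (-20.5610°, 3.8155°) → (585001.462, 7726223.990) m.
P2 (-20.0659°, 3.5457°) → (557059.944, 7781132.939) m.
P3 (-20.3993°, 3.5700°) → (559473.939, 7744228.033) m.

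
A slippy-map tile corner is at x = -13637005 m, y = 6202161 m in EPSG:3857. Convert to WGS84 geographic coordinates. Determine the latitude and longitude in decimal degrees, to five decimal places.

R = 6378137 m. λ = x/R = -122.50330021°.
φ = 2·arctan(exp(y/R)) − 90° = 2·arctan(2.64431) − 90° = 48.56969763°.

lat 48.56970°, lon -122.50330°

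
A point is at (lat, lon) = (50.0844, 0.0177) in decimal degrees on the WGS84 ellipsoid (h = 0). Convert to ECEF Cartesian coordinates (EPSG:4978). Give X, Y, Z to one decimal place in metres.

WGS84: a = 6378137 m, e² = 0.006694380; N(φ) = a/√(1−e²sin²φ) = 6390733.190 m.
X = (N+h)·cosφ·cosλ = 4100667.980 m; Y = (N+h)·cosφ·sinλ = 1266.792 m; Z = (N(1−e²)+h)·sinφ = 4868818.101 m.

X 4100668.0 m, Y 1266.8 m, Z 4868818.1 m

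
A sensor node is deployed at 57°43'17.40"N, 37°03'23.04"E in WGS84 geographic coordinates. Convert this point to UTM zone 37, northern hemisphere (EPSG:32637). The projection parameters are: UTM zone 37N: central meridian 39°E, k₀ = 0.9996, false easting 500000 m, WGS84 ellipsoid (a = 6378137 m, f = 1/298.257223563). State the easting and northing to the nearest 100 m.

Zone 37 central meridian λ₀ = 6×37 − 183 = 39°; Δλ = -1.9436°.
Transverse Mercator on WGS84 with k₀ = 0.9996 gives E = 384234.272 m, N = 6399364.904 m.

E 384200 m, N 6399400 m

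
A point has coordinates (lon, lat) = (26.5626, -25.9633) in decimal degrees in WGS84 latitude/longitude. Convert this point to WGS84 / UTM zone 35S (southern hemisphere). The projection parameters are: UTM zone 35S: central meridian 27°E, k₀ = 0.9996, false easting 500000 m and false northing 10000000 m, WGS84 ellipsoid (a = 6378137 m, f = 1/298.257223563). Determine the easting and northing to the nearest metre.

Zone 35 central meridian λ₀ = 6×35 − 183 = 27°; Δλ = -0.4374°.
Transverse Mercator on WGS84 with k₀ = 0.9996 gives E = 456212.172 m, N = 7128307.270 m.

E 456212 m, N 7128307 m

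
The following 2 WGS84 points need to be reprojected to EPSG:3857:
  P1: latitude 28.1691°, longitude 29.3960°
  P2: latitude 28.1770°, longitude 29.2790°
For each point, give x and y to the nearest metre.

Web Mercator: x = R·λ, y = R·ln tan(π/4+φ/2), R = 6378137 m.
P1 (28.1691°, 29.3960°) → (3272347.751, 3270310.207) m.
P2 (28.1770°, 29.2790°) → (3259323.371, 3271307.823) m.

P1: x 3272348 m, y 3270310 m; P2: x 3259323 m, y 3271308 m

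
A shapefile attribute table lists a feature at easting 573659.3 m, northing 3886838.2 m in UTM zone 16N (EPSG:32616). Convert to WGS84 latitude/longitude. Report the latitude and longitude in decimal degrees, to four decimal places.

Zone 16N: λ₀ = -87°, k₀ = 0.9996, false easting 500000 m.
Meridian distance M = (N − FN)/k₀ = 3888393.6 m.
Inverse transverse Mercator on WGS84 gives φ = 35.12169968°, λ = -86.19159983°.

lat 35.1217°, lon -86.1916°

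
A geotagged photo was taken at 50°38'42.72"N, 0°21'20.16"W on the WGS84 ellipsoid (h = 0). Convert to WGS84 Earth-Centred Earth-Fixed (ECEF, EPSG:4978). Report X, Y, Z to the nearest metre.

X 4052549 m, Y -25152 m, Z 4908611 m

WGS84: a = 6378137 m, e² = 0.006694380; N(φ) = a/√(1−e²sin²φ) = 6390939.720 m.
X = (N+h)·cosφ·cosλ = 4052549.212 m; Y = (N+h)·cosφ·sinλ = -25152.027 m; Z = (N(1−e²)+h)·sinφ = 4908610.732 m.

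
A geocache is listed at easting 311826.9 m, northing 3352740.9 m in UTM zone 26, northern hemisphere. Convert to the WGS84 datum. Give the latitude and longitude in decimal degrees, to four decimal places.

Zone 26N: λ₀ = -27°, k₀ = 0.9996, false easting 500000 m.
Meridian distance M = (N − FN)/k₀ = 3354082.5 m.
Inverse transverse Mercator on WGS84 gives φ = 30.29179993°, λ = -28.95659991°.

lat 30.2918°, lon -28.9566°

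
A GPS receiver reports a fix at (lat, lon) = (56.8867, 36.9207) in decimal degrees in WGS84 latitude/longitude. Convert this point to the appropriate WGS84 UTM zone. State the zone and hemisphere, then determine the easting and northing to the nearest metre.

Zone 37N: E 373315 m, N 6306700 m

Longitude 36.9207° lies in the 6° band [36°, 42°), giving zone 37; latitude is north of the equator, so 37N.
Zone 37 central meridian λ₀ = 6×37 − 183 = 39°; Δλ = -2.0793°.
Transverse Mercator on WGS84 with k₀ = 0.9996 gives E = 373314.532 m, N = 6306699.760 m.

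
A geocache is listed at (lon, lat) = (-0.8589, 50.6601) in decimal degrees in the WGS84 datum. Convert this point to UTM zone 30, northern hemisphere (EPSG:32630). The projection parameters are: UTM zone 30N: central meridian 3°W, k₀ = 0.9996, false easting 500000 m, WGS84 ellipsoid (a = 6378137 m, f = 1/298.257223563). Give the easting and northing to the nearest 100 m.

E 651300 m, N 5614200 m

Zone 30 central meridian λ₀ = 6×30 − 183 = -3°; Δλ = +2.1411°.
Transverse Mercator on WGS84 with k₀ = 0.9996 gives E = 651328.279 m, N = 5614215.086 m.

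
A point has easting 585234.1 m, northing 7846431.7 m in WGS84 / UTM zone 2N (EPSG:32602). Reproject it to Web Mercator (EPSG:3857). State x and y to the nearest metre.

Unproject from UTM 2N (λ₀ = -171°) → φ = 70.70780027°, λ = -168.68800076°.
Web Mercator (R = 6378137 m): x = -18778262.348 m, y = 11303094.359 m.

x -18778262 m, y 11303094 m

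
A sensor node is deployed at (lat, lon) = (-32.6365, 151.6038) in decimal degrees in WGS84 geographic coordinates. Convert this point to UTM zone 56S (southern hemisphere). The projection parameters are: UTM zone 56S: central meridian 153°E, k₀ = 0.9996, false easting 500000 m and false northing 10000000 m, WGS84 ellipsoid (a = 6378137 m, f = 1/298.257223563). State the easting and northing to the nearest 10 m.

Zone 56 central meridian λ₀ = 6×56 − 183 = 153°; Δλ = -1.3962°.
Transverse Mercator on WGS84 with k₀ = 0.9996 gives E = 369035.153 m, N = 6388148.854 m.

E 369040 m, N 6388150 m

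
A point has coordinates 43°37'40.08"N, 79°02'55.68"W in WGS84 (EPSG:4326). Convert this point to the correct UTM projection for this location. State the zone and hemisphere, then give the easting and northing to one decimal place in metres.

Longitude -79.0488° lies in the 6° band [-84°, -78°), giving zone 17; latitude is north of the equator, so 17N.
Zone 17 central meridian λ₀ = 6×17 − 183 = -81°; Δλ = +1.9512°.
Transverse Mercator on WGS84 with k₀ = 0.9996 gives E = 657411.851 m, N = 4832384.469 m.

Zone 17N: E 657411.9 m, N 4832384.5 m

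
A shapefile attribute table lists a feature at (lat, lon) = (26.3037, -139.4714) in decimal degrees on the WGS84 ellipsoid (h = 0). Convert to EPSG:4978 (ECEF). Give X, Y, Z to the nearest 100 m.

WGS84: a = 6378137 m, e² = 0.006694380; N(φ) = a/√(1−e²sin²φ) = 6382333.267 m.
X = (N+h)·cosφ·cosλ = -4348801.720 m; Y = (N+h)·cosφ·sinλ = -3717983.395 m; Z = (N(1−e²)+h)·sinφ = 2809264.456 m.

X -4348800 m, Y -3718000 m, Z 2809300 m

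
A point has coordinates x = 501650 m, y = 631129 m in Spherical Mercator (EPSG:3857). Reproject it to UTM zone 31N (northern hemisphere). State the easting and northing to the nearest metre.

E 666832 m, N 625870 m

Web Mercator inverse (R = 6378137 m) → φ = 5.66029867°, λ = 4.50639862°.
UTM 31N forward: E = 666831.546 m, N = 625869.819 m.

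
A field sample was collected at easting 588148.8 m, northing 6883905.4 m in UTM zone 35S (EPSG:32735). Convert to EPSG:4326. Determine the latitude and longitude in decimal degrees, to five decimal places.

Zone 35S: λ₀ = 27°, k₀ = 0.9996, false easting 500000 m, false northing 10000000 m.
Meridian distance M = (N − FN)/k₀ = -3117341.5 m.
Inverse transverse Mercator on WGS84 gives φ = -28.16760024°, λ = 27.89789962°.

lat -28.16760°, lon 27.89790°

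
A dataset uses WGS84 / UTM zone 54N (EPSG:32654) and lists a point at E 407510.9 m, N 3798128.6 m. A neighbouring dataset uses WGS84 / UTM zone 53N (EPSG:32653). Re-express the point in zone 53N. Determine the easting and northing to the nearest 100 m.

UTM 54N → geographic: φ = 34.32029961°, λ = 139.99470022°.
UTM 53N (λ₀ = 135°) forward: E = 959724.778 m, N = 3808986.001 m.

E 959700 m, N 3809000 m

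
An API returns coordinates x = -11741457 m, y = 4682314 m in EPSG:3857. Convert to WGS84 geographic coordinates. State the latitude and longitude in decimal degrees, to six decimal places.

R = 6378137 m. λ = x/R = -105.47530281°.
φ = 2·arctan(exp(y/R)) − 90° = 2·arctan(2.08365) − 90° = 38.72470295°.

lat 38.724703°, lon -105.475303°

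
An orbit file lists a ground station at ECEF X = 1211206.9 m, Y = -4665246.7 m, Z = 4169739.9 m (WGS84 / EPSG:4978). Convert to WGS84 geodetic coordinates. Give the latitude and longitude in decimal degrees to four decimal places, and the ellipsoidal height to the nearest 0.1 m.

λ = atan2(Y, X) = -75.44600053°; p = √(X²+Y²) = 4819911.7 m.
Bowring's method on WGS84 (a = 6378137 m, b = 6356752.314 m) gives φ = 41.05370002°, h = 4290.307 m.

lat 41.0537°, lon -75.4460°, h 4290.3 m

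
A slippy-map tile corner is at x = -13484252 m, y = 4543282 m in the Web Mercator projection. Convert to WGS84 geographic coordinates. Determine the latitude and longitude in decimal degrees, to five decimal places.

R = 6378137 m. λ = x/R = -121.13109667°.
φ = 2·arctan(exp(y/R)) − 90° = 2·arctan(2.03872) − 90° = 37.74369843°.

lat 37.74370°, lon -121.13110°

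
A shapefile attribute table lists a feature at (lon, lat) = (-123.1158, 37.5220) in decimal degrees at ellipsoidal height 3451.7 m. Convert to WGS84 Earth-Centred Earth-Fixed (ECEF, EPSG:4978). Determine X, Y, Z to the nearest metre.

WGS84: a = 6378137 m, e² = 0.006694380; N(φ) = a/√(1−e²sin²φ) = 6386071.375 m.
X = (N+h)·cosφ·cosλ = -2768627.221 m; Y = (N+h)·cosφ·sinλ = -4244506.596 m; Z = (N(1−e²)+h)·sinφ = 3865603.273 m.

X -2768627 m, Y -4244507 m, Z 3865603 m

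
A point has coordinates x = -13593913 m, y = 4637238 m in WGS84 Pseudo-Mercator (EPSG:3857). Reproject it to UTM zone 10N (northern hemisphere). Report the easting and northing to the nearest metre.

E 577164 m, N 4251466 m

Web Mercator inverse (R = 6378137 m) → φ = 38.40809892°, λ = -122.11619819°.
UTM 10N forward: E = 577164.165 m, N = 4251465.771 m.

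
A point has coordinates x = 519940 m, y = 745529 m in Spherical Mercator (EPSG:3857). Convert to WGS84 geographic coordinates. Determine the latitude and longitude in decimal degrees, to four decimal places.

lat 6.6820°, lon 4.6707°

R = 6378137 m. λ = x/R = 4.67070049°.
φ = 2·arctan(exp(y/R)) − 90° = 2·arctan(1.12399) − 90° = 6.68200236°.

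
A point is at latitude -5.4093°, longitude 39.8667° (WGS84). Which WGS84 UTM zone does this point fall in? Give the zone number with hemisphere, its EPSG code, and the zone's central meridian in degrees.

UTM zone = ⌊(λ + 180)/6⌋ + 1; 39.8667° ∈ [36°, 42°) → zone 37.
Hemisphere: S (φ < 0).
Central meridian λ₀ = 6×37 − 183 = 39°.
EPSG code: 32737.

Zone 37S (EPSG:32737), central meridian 39°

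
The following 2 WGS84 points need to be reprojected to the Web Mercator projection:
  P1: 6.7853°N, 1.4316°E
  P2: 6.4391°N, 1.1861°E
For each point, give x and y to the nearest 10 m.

Web Mercator: x = R·λ, y = R·ln tan(π/4+φ/2), R = 6378137 m.
P1 (6.7853°, 1.4316°) → (159364.983, 757107.914) m.
P2 (6.4391°, 1.1861°) → (132036.048, 718310.979) m.

P1: x 159360 m, y 757110 m; P2: x 132040 m, y 718310 m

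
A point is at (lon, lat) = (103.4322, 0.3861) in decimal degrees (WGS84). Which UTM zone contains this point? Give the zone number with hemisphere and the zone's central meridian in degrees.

Zone 48N, central meridian 105°

UTM zone = ⌊(λ + 180)/6⌋ + 1; 103.4322° ∈ [102°, 108°) → zone 48.
Hemisphere: N (φ ≥ 0).
Central meridian λ₀ = 6×48 − 183 = 105°.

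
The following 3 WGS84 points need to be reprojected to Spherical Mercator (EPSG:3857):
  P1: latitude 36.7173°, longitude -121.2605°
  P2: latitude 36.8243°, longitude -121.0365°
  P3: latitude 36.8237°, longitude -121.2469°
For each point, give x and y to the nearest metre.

Web Mercator: x = R·λ, y = R·ln tan(π/4+φ/2), R = 6378137 m.
P1 (36.7173°, -121.2605°) → (-13498657.113, 4399774.968) m.
P2 (36.8243°, -121.0365°) → (-13473721.547, 4414644.687) m.
P3 (36.8237°, -121.2469°) → (-13497143.168, 4414561.248) m.

P1: x -13498657 m, y 4399775 m; P2: x -13473722 m, y 4414645 m; P3: x -13497143 m, y 4414561 m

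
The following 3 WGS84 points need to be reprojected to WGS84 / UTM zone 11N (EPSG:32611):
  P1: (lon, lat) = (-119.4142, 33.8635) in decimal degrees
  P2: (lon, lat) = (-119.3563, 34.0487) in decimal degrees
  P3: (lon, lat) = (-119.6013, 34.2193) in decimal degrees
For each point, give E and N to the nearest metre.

UTM zone 11N: λ₀ = -117°, k₀ = 0.9996.
P1 (33.8635°, -119.4142°) → (276672.643, 3749643.948) m.
P2 (34.0487°, -119.3563°) → (282502.005, 3770060.646) m.
P3 (34.2193°, -119.6013°) → (260364.172, 3789532.401) m.

P1: E 276673 m, N 3749644 m; P2: E 282502 m, N 3770061 m; P3: E 260364 m, N 3789532 m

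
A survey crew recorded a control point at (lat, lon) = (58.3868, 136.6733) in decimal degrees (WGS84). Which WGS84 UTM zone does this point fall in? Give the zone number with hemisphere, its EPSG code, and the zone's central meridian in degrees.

Zone 53N (EPSG:32653), central meridian 135°

UTM zone = ⌊(λ + 180)/6⌋ + 1; 136.6733° ∈ [132°, 138°) → zone 53.
Hemisphere: N (φ ≥ 0).
Central meridian λ₀ = 6×53 − 183 = 135°.
EPSG code: 32653.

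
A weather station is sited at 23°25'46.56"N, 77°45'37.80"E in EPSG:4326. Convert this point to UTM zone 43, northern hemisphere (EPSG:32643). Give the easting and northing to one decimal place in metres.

Zone 43 central meridian λ₀ = 6×43 − 183 = 75°; Δλ = +2.7605°.
Transverse Mercator on WGS84 with k₀ = 0.9996 gives E = 782072.200 m, N = 2593780.954 m.

E 782072.2 m, N 2593781.0 m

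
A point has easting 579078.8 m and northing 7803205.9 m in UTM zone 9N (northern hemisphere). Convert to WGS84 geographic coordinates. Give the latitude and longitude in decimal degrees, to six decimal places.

lat 70.322500°, lon -126.895401°

Zone 9N: λ₀ = -129°, k₀ = 0.9996, false easting 500000 m.
Meridian distance M = (N − FN)/k₀ = 7806328.4 m.
Inverse transverse Mercator on WGS84 gives φ = 70.32250005°, λ = -126.89540071°.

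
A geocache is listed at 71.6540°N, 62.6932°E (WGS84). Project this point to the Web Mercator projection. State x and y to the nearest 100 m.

Web Mercator is spherical with R = a = 6378137 m.
x = R·λ = 6378137 × 1.094202759 = 6978975.100 m.
y = R·ln tan(π/4 + φ/2) = 6378137 × 1.823367206 = 11629685.843 m.

x 6979000 m, y 11629700 m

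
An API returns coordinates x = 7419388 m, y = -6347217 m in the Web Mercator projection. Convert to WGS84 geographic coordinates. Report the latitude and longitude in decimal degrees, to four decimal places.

R = 6378137 m. λ = x/R = 66.64949639°.
φ = 2·arctan(exp(y/R)) − 90° = 2·arctan(0.36967) − 90° = -49.42460206°.

lat -49.4246°, lon 66.6495°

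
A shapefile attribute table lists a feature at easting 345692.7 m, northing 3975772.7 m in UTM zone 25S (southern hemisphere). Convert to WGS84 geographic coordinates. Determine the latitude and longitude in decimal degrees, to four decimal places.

Zone 25S: λ₀ = -33°, k₀ = 0.9996, false easting 500000 m, false northing 10000000 m.
Meridian distance M = (N − FN)/k₀ = -6026638.0 m.
Inverse transverse Mercator on WGS84 gives φ = -54.34249981°, λ = -35.37379970°.

lat -54.3425°, lon -35.3738°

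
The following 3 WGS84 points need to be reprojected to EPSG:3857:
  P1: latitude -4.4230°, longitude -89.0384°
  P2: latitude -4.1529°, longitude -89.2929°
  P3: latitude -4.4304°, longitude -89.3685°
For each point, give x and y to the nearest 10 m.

P1: x -9911710 m, y -492860 m; P2: x -9940040 m, y -462700 m; P3: x -9948460 m, y -493680 m

Web Mercator: x = R·λ, y = R·ln tan(π/4+φ/2), R = 6378137 m.
P1 (-4.4230°, -89.0384°) → (-9911709.349, -492855.856) m.
P2 (-4.1529°, -89.2929°) → (-9940040.159, -462704.035) m.
P3 (-4.4304°, -89.3685°) → (-9948455.913, -493682.085) m.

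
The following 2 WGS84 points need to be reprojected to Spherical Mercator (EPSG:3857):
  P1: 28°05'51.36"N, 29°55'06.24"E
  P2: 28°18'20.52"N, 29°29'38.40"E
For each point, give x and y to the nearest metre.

Web Mercator: x = R·λ, y = R·ln tan(π/4+φ/2), R = 6378137 m.
P1 (28.0976°, 29.9184°) → (3330501.053, 3261284.499) m.
P2 (28.3057°, 29.4940°) → (3283257.061, 3287570.523) m.

P1: x 3330501 m, y 3261284 m; P2: x 3283257 m, y 3287571 m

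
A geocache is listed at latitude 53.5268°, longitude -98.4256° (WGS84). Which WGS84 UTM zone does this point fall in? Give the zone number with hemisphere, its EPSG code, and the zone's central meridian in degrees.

UTM zone = ⌊(λ + 180)/6⌋ + 1; -98.4256° ∈ [-102°, -96°) → zone 14.
Hemisphere: N (φ ≥ 0).
Central meridian λ₀ = 6×14 − 183 = -99°.
EPSG code: 32614.

Zone 14N (EPSG:32614), central meridian -99°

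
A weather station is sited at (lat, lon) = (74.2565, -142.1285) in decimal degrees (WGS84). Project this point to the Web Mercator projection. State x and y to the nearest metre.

x -15821672 m, y 12619953 m

Web Mercator is spherical with R = a = 6378137 m.
x = R·λ = 6378137 × -2.480610286 = -15821672.247 m.
y = R·ln tan(π/4 + φ/2) = 6378137 × 1.978626888 = 12619953.366 m.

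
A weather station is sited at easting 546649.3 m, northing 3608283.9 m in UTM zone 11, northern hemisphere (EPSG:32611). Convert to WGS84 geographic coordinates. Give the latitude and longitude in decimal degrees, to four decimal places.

lat 32.6111°, lon -116.5028°

Zone 11N: λ₀ = -117°, k₀ = 0.9996, false easting 500000 m.
Meridian distance M = (N − FN)/k₀ = 3609727.8 m.
Inverse transverse Mercator on WGS84 gives φ = 32.61110018°, λ = -116.50279992°.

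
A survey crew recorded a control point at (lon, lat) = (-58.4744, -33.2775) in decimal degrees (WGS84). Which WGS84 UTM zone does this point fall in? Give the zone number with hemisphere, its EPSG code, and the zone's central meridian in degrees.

UTM zone = ⌊(λ + 180)/6⌋ + 1; -58.4744° ∈ [-60°, -54°) → zone 21.
Hemisphere: S (φ < 0).
Central meridian λ₀ = 6×21 − 183 = -57°.
EPSG code: 32721.

Zone 21S (EPSG:32721), central meridian -57°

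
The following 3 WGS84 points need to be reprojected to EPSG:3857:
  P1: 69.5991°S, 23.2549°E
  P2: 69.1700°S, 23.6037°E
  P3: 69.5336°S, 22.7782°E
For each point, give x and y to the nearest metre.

Web Mercator: x = R·λ, y = R·ln tan(π/4+φ/2), R = 6378137 m.
P1 (-69.5991°, 23.2549°) → (2588723.626, -10939469.497) m.
P2 (-69.1700°, 23.6037°) → (2627551.865, -10803798.691) m.
P3 (-69.5336°, 22.7782°) → (2535657.625, -10918584.467) m.

P1: x 2588724 m, y -10939469 m; P2: x 2627552 m, y -10803799 m; P3: x 2535658 m, y -10918584 m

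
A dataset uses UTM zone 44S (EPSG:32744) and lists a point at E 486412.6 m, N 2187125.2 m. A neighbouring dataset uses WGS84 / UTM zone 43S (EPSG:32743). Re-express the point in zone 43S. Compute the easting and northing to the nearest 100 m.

E 710500 m, N 2177400 m

UTM 44S → geographic: φ = -70.42109988°, λ = 80.63669911°.
UTM 43S (λ₀ = 75°) forward: E = 710549.005 m, N = 2177398.161 m.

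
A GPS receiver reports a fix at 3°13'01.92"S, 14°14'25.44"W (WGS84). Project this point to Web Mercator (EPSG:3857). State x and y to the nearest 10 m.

Web Mercator is spherical with R = a = 6378137 m.
x = R·λ = 6378137 × -0.248541867 = -1585234.077 m.
y = R·ln tan(π/4 + φ/2) = 6378137 × -0.056180262 = -358325.410 m.

x -1585230 m, y -358330 m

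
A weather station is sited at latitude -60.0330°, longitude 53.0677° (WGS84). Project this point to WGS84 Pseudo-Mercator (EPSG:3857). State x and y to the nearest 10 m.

Web Mercator is spherical with R = a = 6378137 m.
x = R·λ = 6378137 × 0.926206091 = 5907469.342 m.
y = R·ln tan(π/4 + φ/2) = 6378137 × -1.318110389 = -8407088.644 m.

x 5907470 m, y -8407090 m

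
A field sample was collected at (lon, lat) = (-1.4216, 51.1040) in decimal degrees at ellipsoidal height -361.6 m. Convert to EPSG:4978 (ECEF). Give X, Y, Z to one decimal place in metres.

WGS84: a = 6378137 m, e² = 0.006694380; N(φ) = a/√(1−e²sin²φ) = 6391108.106 m.
X = (N+h)·cosφ·cosλ = 4011570.378 m; Y = (N+h)·cosφ·sinλ = -99553.912 m; Z = (N(1−e²)+h)·sinφ = 4940536.216 m.

X 4011570.4 m, Y -99553.9 m, Z 4940536.2 m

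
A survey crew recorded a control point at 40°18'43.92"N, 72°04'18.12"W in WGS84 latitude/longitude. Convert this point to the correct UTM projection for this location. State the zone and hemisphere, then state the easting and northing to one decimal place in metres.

Zone 18N: E 748834.6 m, N 4466525.1 m

Longitude -72.0717° lies in the 6° band [-78°, -72°), giving zone 18; latitude is north of the equator, so 18N.
Zone 18 central meridian λ₀ = 6×18 − 183 = -75°; Δλ = +2.9283°.
Transverse Mercator on WGS84 with k₀ = 0.9996 gives E = 748834.587 m, N = 4466525.079 m.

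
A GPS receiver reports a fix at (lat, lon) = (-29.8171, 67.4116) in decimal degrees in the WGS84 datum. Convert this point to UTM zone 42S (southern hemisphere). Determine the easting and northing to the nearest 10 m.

E 346510 m, N 6700420 m

Zone 42 central meridian λ₀ = 6×42 − 183 = 69°; Δλ = -1.5884°.
Transverse Mercator on WGS84 with k₀ = 0.9996 gives E = 346512.338 m, N = 6700423.106 m.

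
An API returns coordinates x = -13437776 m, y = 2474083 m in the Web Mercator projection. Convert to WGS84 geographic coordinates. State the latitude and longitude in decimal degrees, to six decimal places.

lat 21.687801°, lon -120.713596°

R = 6378137 m. λ = x/R = -120.71359565°.
φ = 2·arctan(exp(y/R)) − 90° = 2·arctan(1.47388) − 90° = 21.68780073°.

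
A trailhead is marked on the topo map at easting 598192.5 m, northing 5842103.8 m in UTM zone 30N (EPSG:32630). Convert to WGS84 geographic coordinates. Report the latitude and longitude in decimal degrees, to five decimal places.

Zone 30N: λ₀ = -3°, k₀ = 0.9996, false easting 500000 m.
Meridian distance M = (N − FN)/k₀ = 5844441.6 m.
Inverse transverse Mercator on WGS84 gives φ = 52.71990031°, λ = -1.54619986°.

lat 52.71990°, lon -1.54620°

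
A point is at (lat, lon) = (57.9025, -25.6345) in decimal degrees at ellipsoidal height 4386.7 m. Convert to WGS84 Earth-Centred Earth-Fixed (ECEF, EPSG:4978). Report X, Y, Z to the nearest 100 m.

X 3065000 m, Y -1470800 m, Z 5383700 m

WGS84: a = 6378137 m, e² = 0.006694380; N(φ) = a/√(1−e²sin²φ) = 6393513.522 m.
X = (N+h)·cosφ·cosλ = 3064983.549 m; Y = (N+h)·cosφ·sinλ = -1470763.920 m; Z = (N(1−e²)+h)·sinφ = 5383691.543 m.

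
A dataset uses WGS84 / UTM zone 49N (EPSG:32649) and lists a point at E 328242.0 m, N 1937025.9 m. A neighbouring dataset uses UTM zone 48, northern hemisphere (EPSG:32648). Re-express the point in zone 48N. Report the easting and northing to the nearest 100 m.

E 965500 m, N 1941700 m

UTM 49N → geographic: φ = 17.51289991°, λ = 109.38210030°.
UTM 48N (λ₀ = 105°) forward: E = 965531.831 m, N = 1941660.613 m.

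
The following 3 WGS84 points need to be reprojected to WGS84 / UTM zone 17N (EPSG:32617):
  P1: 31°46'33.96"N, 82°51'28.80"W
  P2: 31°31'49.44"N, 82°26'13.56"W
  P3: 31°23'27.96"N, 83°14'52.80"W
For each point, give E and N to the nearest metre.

UTM zone 17N: λ₀ = -81°, k₀ = 0.9996.
P1 (31.7761°, -82.8580°) → (324062.998, 3517121.046) m.
P2 (31.5304°, -82.4371°) → (363564.419, 3489280.910) m.
P3 (31.3911°, -83.2480°) → (286247.887, 3475131.834) m.

P1: E 324063 m, N 3517121 m; P2: E 363564 m, N 3489281 m; P3: E 286248 m, N 3475132 m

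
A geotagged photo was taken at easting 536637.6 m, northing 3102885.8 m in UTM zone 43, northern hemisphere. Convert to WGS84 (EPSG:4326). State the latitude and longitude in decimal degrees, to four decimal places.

Zone 43N: λ₀ = 75°, k₀ = 0.9996, false easting 500000 m.
Meridian distance M = (N − FN)/k₀ = 3104127.5 m.
Inverse transverse Mercator on WGS84 gives φ = 28.05079983°, λ = 75.37280023°.

lat 28.0508°, lon 75.3728°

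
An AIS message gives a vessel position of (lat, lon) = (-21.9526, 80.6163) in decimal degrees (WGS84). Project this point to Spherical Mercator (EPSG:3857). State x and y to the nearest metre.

x 8974165 m, y -2505835 m

Web Mercator is spherical with R = a = 6378137 m.
x = R·λ = 6378137 × 1.407019866 = 8974165.466 m.
y = R·ln tan(π/4 + φ/2) = 6378137 × -0.392878869 = -2505835.249 m.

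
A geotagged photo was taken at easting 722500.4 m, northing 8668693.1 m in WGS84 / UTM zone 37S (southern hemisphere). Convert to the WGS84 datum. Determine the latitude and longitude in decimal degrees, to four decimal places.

Zone 37S: λ₀ = 39°, k₀ = 0.9996, false easting 500000 m, false northing 10000000 m.
Meridian distance M = (N − FN)/k₀ = -1331839.6 m.
Inverse transverse Mercator on WGS84 gives φ = -12.03549996°, λ = 41.04379973°.

lat -12.0355°, lon 41.0438°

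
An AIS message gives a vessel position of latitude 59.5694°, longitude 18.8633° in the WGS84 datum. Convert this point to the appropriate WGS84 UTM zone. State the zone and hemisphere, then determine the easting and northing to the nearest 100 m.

Zone 34N: E 379300 m, N 6605400 m

Longitude 18.8633° lies in the 6° band [18°, 24°), giving zone 34; latitude is north of the equator, so 34N.
Zone 34 central meridian λ₀ = 6×34 − 183 = 21°; Δλ = -2.1367°.
Transverse Mercator on WGS84 with k₀ = 0.9996 gives E = 379288.109 m, N = 6605398.925 m.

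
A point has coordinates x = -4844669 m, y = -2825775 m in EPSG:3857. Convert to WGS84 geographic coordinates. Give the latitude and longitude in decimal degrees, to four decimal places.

R = 6378137 m. λ = x/R = -43.52040209°.
φ = 2·arctan(exp(y/R)) − 90° = 2·arctan(0.64208) − 90° = -24.59250142°.

lat -24.5925°, lon -43.5204°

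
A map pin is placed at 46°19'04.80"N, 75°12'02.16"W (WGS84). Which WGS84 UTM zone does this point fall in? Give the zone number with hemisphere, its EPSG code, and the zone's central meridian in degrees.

Zone 18N (EPSG:32618), central meridian -75°

UTM zone = ⌊(λ + 180)/6⌋ + 1; -75.2006° ∈ [-78°, -72°) → zone 18.
Hemisphere: N (φ ≥ 0).
Central meridian λ₀ = 6×18 − 183 = -75°.
EPSG code: 32618.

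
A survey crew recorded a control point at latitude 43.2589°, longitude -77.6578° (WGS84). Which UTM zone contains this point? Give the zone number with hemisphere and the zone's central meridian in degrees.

Zone 18N, central meridian -75°

UTM zone = ⌊(λ + 180)/6⌋ + 1; -77.6578° ∈ [-78°, -72°) → zone 18.
Hemisphere: N (φ ≥ 0).
Central meridian λ₀ = 6×18 − 183 = -75°.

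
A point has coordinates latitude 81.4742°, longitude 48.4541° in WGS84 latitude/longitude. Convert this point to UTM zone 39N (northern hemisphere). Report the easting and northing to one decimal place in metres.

Zone 39 central meridian λ₀ = 6×39 − 183 = 51°; Δλ = -2.5459°.
Transverse Mercator on WGS84 with k₀ = 0.9996 gives E = 457875.268 m, N = 9047061.737 m.

E 457875.3 m, N 9047061.7 m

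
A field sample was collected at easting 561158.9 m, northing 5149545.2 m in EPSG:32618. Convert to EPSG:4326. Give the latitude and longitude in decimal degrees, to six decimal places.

lat 46.496700°, lon -74.203000°

Zone 18N: λ₀ = -75°, k₀ = 0.9996, false easting 500000 m.
Meridian distance M = (N − FN)/k₀ = 5151605.8 m.
Inverse transverse Mercator on WGS84 gives φ = 46.49669981°, λ = -74.20300019°.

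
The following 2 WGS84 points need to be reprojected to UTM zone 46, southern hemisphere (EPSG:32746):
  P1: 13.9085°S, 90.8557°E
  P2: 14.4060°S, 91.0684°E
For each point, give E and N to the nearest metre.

P1: E 268296 m, N 8461351 m; P2: E 291742 m, N 8406498 m

UTM zone 46S: λ₀ = 93°, k₀ = 0.9996.
P1 (-13.9085°, 90.8557°) → (268295.881, 8461350.546) m.
P2 (-14.4060°, 91.0684°) → (291741.629, 8406497.732) m.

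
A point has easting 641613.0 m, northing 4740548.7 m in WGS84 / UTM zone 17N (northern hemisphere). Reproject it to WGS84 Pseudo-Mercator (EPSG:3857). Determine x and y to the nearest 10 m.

x -8824080 m, y 5282250 m

Unproject from UTM 17N (λ₀ = -81°) → φ = 42.80440020°, λ = -79.26809945°.
Web Mercator (R = 6378137 m): x = -8824084.467 m, y = 5282246.795 m.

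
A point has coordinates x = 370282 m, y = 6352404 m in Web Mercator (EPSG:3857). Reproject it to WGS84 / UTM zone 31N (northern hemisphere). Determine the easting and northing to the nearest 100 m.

Web Mercator inverse (R = 6378137 m) → φ = 49.45490073°, λ = 3.32629980°.
UTM 31N forward: E = 523648.265 m, N = 5478078.109 m.

E 523600 m, N 5478100 m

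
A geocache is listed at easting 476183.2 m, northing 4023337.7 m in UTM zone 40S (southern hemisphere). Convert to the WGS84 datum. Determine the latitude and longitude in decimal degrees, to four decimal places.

Zone 40S: λ₀ = 57°, k₀ = 0.9996, false easting 500000 m, false northing 10000000 m.
Meridian distance M = (N − FN)/k₀ = -5979053.9 m.
Inverse transverse Mercator on WGS84 gives φ = -53.93780043°, λ = 56.63719943°.

lat -53.9378°, lon 56.6372°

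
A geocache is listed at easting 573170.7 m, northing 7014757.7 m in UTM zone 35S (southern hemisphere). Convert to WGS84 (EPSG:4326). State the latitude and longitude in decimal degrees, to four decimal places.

lat -26.9873°, lon 27.7374°

Zone 35S: λ₀ = 27°, k₀ = 0.9996, false easting 500000 m, false northing 10000000 m.
Meridian distance M = (N − FN)/k₀ = -2986436.9 m.
Inverse transverse Mercator on WGS84 gives φ = -26.98730017°, λ = 27.73740007°.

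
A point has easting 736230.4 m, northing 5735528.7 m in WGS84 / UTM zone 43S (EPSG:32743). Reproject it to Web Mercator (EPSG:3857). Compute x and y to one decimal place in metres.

x 8650504.0 m, y -4649917.8 m

Unproject from UTM 43S (λ₀ = 75°) → φ = -38.49729985°, λ = 77.70879978°.
Web Mercator (R = 6378137 m): x = 8650504.022 m, y = -4649917.770 m.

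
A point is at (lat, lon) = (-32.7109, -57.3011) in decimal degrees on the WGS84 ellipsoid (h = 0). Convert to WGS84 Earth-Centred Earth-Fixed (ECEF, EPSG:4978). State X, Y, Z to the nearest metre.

X 2902013 m, Y -4520541 m, Z -3427025 m

WGS84: a = 6378137 m, e² = 0.006694380; N(φ) = a/√(1−e²sin²φ) = 6384380.712 m.
X = (N+h)·cosφ·cosλ = 2902013.415 m; Y = (N+h)·cosφ·sinλ = -4520541.355 m; Z = (N(1−e²)+h)·sinφ = -3427025.467 m.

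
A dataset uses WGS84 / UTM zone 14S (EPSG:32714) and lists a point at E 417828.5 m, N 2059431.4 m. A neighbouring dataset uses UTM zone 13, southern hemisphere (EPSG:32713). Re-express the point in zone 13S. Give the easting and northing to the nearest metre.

UTM 14S → geographic: φ = -71.55220028°, λ = -101.32710019°.
UTM 13S (λ₀ = -105°) forward: E = 629650.068 m, N = 2057070.997 m.

E 629650 m, N 2057071 m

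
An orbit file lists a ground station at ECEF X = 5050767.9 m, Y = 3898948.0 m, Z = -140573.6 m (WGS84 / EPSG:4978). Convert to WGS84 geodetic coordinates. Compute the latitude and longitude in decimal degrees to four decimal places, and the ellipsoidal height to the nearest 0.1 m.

λ = atan2(Y, X) = 37.66640041°; p = √(X²+Y²) = 6380599.6 m.
Bowring's method on WGS84 (a = 6378137 m, b = 6356752.314 m) gives φ = -1.27060034°, h = 4021.406 m.

lat -1.2706°, lon 37.6664°, h 4021.4 m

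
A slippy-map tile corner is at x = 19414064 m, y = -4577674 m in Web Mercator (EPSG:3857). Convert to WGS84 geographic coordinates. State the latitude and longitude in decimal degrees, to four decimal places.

R = 6378137 m. λ = x/R = 174.39950418°.
φ = 2·arctan(exp(y/R)) − 90° = 2·arctan(0.48787) − 90° = -37.98759818°.

lat -37.9876°, lon 174.3995°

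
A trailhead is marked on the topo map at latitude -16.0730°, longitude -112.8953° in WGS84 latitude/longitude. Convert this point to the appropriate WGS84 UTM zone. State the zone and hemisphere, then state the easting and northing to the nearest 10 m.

Longitude -112.8953° lies in the 6° band [-114°, -108°), giving zone 12; latitude is south of the equator, so 12S.
Zone 12 central meridian λ₀ = 6×12 − 183 = -111°; Δλ = -1.8953°.
Transverse Mercator on WGS84 with k₀ = 0.9996 gives E = 297261.144 m, N = 8222061.120 m.

Zone 12S: E 297260 m, N 8222060 m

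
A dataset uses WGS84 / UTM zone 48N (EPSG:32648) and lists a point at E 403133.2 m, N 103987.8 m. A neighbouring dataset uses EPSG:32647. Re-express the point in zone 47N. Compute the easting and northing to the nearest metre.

E 1071466 m, N 104397 m

UTM 48N → geographic: φ = 0.94070008°, λ = 104.12939968°.
UTM 47N (λ₀ = 99°) forward: E = 1071465.957 m, N = 104396.539 m.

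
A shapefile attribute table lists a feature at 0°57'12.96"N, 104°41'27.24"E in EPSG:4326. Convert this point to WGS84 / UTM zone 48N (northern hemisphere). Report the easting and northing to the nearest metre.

E 465609 m, N 105403 m

Zone 48 central meridian λ₀ = 6×48 − 183 = 105°; Δλ = -0.3091°.
Transverse Mercator on WGS84 with k₀ = 0.9996 gives E = 465609.473 m, N = 105403.094 m.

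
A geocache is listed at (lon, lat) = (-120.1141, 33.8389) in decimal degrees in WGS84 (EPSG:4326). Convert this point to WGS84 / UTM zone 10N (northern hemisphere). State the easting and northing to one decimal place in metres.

Zone 10 central meridian λ₀ = 6×10 − 183 = -123°; Δλ = +2.8859°.
Transverse Mercator on WGS84 with k₀ = 0.9996 gives E = 767051.884 m, N = 3748040.824 m.

E 767051.9 m, N 3748040.8 m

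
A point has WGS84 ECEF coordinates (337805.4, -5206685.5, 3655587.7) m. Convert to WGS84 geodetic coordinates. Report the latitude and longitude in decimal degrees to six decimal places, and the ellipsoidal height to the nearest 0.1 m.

lat 35.197000°, lon -86.287900°, h -278.9 m

λ = atan2(Y, X) = -86.28790037°; p = √(X²+Y²) = 5217632.3 m.
Bowring's method on WGS84 (a = 6378137 m, b = 6356752.314 m) gives φ = 35.19700041°, h = -278.908 m.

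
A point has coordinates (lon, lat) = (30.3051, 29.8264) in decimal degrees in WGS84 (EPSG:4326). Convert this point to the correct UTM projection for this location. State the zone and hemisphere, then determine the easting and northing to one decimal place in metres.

Longitude 30.3051° lies in the 6° band [30°, 36°), giving zone 36; latitude is north of the equator, so 36N.
Zone 36 central meridian λ₀ = 6×36 − 183 = 33°; Δλ = -2.6949°.
Transverse Mercator on WGS84 with k₀ = 0.9996 gives E = 239583.072 m, N = 3302596.828 m.

Zone 36N: E 239583.1 m, N 3302596.8 m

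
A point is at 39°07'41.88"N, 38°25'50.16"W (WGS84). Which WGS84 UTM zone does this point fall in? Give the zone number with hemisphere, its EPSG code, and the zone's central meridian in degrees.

Zone 24N (EPSG:32624), central meridian -39°

UTM zone = ⌊(λ + 180)/6⌋ + 1; -38.4306° ∈ [-42°, -36°) → zone 24.
Hemisphere: N (φ ≥ 0).
Central meridian λ₀ = 6×24 − 183 = -39°.
EPSG code: 32624.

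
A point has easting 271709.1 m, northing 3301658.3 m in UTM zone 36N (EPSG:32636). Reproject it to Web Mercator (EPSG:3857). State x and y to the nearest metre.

Unproject from UTM 36N (λ₀ = 33°) → φ = 29.82430035°, λ = 30.63749999°.
Web Mercator (R = 6378137 m): x = 3410550.898 m, y = 3480985.225 m.

x 3410551 m, y 3480985 m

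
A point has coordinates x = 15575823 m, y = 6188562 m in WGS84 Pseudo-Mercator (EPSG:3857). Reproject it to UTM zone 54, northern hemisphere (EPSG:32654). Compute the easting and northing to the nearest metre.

Web Mercator inverse (R = 6378137 m) → φ = 48.48879745°, λ = 139.91999864°.
UTM 54N forward: E = 420201.291 m, N = 5371193.565 m.

E 420201 m, N 5371194 m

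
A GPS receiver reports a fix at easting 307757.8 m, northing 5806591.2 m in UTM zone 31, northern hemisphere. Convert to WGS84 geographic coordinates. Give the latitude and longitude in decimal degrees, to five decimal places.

Zone 31N: λ₀ = 3°, k₀ = 0.9996, false easting 500000 m.
Meridian distance M = (N − FN)/k₀ = 5808914.8 m.
Inverse transverse Mercator on WGS84 gives φ = 52.37580018°, λ = 0.17569970°.

lat 52.37580°, lon 0.17570°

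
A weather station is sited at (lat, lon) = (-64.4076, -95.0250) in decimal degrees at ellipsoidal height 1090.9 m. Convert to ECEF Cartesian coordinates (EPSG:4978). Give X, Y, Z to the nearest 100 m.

WGS84: a = 6378137 m, e² = 0.006694380; N(φ) = a/√(1−e²sin²φ) = 6395573.498 m.
X = (N+h)·cosφ·cosλ = -242024.758 m; Y = (N+h)·cosφ·sinλ = -2752522.378 m; Z = (N(1−e²)+h)·sinφ = -5730472.711 m.

X -242000 m, Y -2752500 m, Z -5730500 m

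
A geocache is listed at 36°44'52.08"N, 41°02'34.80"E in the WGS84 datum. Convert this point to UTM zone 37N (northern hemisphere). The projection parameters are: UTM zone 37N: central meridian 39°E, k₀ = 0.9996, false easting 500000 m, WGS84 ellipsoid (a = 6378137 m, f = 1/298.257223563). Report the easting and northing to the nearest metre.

E 682388 m, N 4068842 m

Zone 37 central meridian λ₀ = 6×37 − 183 = 39°; Δλ = +2.0430°.
Transverse Mercator on WGS84 with k₀ = 0.9996 gives E = 682387.784 m, N = 4068841.551 m.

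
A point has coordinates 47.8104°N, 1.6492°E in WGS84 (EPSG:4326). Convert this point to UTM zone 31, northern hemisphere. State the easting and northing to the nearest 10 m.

Zone 31 central meridian λ₀ = 6×31 − 183 = 3°; Δλ = -1.3508°.
Transverse Mercator on WGS84 with k₀ = 0.9996 gives E = 398868.646 m, N = 5296110.682 m.

E 398870 m, N 5296110 m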